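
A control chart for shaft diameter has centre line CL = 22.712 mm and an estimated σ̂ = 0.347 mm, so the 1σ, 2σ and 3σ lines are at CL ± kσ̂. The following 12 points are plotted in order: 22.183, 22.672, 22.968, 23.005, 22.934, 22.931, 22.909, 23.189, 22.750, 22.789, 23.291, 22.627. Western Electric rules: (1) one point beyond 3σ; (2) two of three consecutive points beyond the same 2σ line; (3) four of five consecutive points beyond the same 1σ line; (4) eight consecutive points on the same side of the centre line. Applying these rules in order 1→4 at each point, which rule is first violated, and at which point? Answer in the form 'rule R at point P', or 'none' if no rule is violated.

rule 4 at point 10

Zone of each point (C = within 1σ̂, B = 1σ̂–2σ̂, A = 2σ̂–3σ̂, * = beyond 3σ̂; sign = side of CL): 1:-B, 2:-C, 3:+C, 4:+C, 5:+C, 6:+C, 7:+C, 8:+B, 9:+C, 10:+C, 11:+B, 12:-C
Rule 4 (eight consecutive points on the same side of the centre line) is satisfied at point 10.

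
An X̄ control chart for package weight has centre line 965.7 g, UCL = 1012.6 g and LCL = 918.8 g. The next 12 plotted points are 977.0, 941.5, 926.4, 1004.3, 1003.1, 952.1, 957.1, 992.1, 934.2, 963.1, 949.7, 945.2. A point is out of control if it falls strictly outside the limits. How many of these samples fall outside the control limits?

0

All 12 points lie within [918.8, 1012.6].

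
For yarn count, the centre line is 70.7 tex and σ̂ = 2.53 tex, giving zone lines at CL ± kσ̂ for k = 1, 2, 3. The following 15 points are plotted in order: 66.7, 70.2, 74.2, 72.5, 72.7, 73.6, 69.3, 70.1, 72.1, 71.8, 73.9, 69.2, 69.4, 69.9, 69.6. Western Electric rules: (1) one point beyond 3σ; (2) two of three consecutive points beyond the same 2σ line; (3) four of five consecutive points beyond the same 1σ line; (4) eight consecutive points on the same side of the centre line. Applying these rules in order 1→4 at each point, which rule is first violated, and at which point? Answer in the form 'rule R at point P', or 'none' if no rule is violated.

none

Zone of each point (C = within 1σ̂, B = 1σ̂–2σ̂, A = 2σ̂–3σ̂, * = beyond 3σ̂; sign = side of CL): 1:-B, 2:-C, 3:+B, 4:+C, 5:+C, 6:+B, 7:-C, 8:-C, 9:+C, 10:+C, 11:+B, 12:-C, 13:-C, 14:-C, 15:-C
No rule fires across all 15 points.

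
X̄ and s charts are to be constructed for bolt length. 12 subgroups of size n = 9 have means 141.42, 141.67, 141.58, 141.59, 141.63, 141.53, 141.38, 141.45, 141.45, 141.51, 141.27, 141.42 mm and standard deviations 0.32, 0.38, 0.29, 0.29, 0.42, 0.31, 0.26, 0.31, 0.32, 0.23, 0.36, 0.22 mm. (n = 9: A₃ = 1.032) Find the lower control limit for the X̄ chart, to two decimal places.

141.17

X̄̄ = (141.42 + 141.67 + 141.58 + 141.59 + 141.63 + 141.53 + 141.38 + 141.45 + 141.45 + 141.51 + 141.27 + 141.42) / 12 = 141.4917
s̄ = (0.32 + 0.38 + 0.29 + 0.29 + 0.42 + 0.31 + 0.26 + 0.31 + 0.32 + 0.23 + 0.36 + 0.22) / 12 = 0.3092
LCL = X̄̄ − A₃·s̄ = 141.4917 − 1.032 × 0.3092 = 141.1726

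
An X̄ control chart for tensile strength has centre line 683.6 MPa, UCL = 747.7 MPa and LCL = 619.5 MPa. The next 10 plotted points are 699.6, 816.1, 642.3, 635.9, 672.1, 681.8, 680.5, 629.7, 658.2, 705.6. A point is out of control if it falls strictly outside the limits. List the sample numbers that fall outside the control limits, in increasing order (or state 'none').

Compare each point to [619.5, 747.7]: sample 2 = 816.1 > UCL.

2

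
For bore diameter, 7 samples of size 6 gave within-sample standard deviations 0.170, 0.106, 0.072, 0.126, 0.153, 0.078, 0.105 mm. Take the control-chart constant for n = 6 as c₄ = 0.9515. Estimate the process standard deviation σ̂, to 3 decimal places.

s̄ = (0.170 + 0.106 + 0.072 + 0.126 + 0.153 + 0.078 + 0.105) / 7 = 0.1157
σ̂ = s̄ / c₄ = 0.1157 / 0.9515 = 0.1216

0.122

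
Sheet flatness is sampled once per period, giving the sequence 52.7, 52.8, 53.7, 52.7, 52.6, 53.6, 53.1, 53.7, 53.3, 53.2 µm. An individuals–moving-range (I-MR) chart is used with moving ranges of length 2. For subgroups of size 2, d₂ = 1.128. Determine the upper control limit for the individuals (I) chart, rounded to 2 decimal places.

54.53

X̄ = (52.7 + 52.8 + 53.7 + 52.7 + 52.6 + 53.6 + 53.1 + 53.7 + 53.3 + 53.2) / 10 = 53.1400
Moving ranges: 0.1, 0.9, 1.0, 0.1, 1.0, 0.5, 0.6, 0.4, 0.1; M̄R̄ = 4.7000 / 9 = 0.5222
UCL = X̄ + 3·M̄R̄/d₂ = 53.1400 + 3 × 0.5222 / 1.128 = 54.5289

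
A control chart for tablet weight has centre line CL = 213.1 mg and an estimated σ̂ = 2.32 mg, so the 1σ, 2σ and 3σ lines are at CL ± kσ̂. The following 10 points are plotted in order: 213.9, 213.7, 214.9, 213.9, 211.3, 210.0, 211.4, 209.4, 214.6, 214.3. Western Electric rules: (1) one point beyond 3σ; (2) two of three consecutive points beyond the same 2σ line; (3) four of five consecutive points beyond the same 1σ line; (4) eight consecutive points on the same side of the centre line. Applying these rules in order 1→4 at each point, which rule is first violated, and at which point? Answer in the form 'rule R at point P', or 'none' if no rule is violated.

none

Zone of each point (C = within 1σ̂, B = 1σ̂–2σ̂, A = 2σ̂–3σ̂, * = beyond 3σ̂; sign = side of CL): 1:+C, 2:+C, 3:+C, 4:+C, 5:-C, 6:-B, 7:-C, 8:-B, 9:+C, 10:+C
No rule fires across all 10 points.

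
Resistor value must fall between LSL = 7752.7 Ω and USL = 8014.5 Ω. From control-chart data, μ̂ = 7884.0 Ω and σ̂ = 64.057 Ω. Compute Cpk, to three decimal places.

Cpu = (USL − μ̂) / (3σ̂) = (8014.5 − 7884.0) / (3 × 64.057) = 0.6791; Cpl = (μ̂ − LSL) / (3σ̂) = (7884.0 − 7752.7) / (3 × 64.057) = 0.6832; Cpk = min(Cpu, Cpl) = 0.6791

0.679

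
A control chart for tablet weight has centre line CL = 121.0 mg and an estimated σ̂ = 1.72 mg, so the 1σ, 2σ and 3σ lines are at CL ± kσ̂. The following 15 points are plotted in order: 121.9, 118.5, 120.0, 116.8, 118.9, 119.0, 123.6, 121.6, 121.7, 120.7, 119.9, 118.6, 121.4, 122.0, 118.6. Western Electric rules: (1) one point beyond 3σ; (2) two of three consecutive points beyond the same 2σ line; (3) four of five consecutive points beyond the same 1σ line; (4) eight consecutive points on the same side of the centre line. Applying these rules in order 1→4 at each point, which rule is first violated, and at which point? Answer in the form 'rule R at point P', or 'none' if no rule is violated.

rule 3 at point 6

Zone of each point (C = within 1σ̂, B = 1σ̂–2σ̂, A = 2σ̂–3σ̂, * = beyond 3σ̂; sign = side of CL): 1:+C, 2:-B, 3:-C, 4:-A, 5:-B, 6:-B, 7:+B, 8:+C, 9:+C, 10:-C, 11:-C, 12:-B, 13:+C, 14:+C, 15:-B
Rule 3 (four of five consecutive points beyond the same 1σ limit) is satisfied at point 6.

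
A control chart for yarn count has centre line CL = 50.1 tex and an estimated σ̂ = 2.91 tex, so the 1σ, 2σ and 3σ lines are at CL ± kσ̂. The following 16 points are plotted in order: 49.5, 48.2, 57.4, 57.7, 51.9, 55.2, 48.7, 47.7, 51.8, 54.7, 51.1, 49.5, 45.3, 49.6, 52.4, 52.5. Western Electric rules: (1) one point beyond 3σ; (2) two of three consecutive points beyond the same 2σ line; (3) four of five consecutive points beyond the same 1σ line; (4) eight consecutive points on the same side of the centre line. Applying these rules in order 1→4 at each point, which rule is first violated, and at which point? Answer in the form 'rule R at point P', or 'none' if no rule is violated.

Zone of each point (C = within 1σ̂, B = 1σ̂–2σ̂, A = 2σ̂–3σ̂, * = beyond 3σ̂; sign = side of CL): 1:-C, 2:-C, 3:+A, 4:+A, 5:+C, 6:+B, 7:-C, 8:-C, 9:+C, 10:+B, 11:+C, 12:-C, 13:-B, 14:-C, 15:+C, 16:+C
Rule 2 (two of three consecutive points beyond the same 2σ limit) is satisfied at point 4.

rule 2 at point 4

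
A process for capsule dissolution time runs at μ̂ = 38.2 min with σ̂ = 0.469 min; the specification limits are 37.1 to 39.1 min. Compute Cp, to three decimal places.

Cp = (USL − LSL) / (6σ̂) = (39.1 − 37.1) / (6 × 0.469) = 2.0000 / 2.8140 = 0.7107

0.711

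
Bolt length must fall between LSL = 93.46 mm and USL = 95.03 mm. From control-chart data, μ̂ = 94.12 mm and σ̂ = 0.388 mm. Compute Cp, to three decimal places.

Cp = (USL − LSL) / (6σ̂) = (95.03 − 93.46) / (6 × 0.388) = 1.5700 / 2.3280 = 0.6744

0.674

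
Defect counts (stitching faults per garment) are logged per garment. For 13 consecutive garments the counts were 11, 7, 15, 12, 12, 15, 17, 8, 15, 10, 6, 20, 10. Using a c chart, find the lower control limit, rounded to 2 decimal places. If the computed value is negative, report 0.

c̄ = (11 + 7 + 15 + 12 + 12 + 15 + 17 + 8 + 15 + 10 + 6 + 20 + 10) / 13 = 158 / 13 = 12.1538
LCL = c̄ − 3√c̄ = 12.1538 − 3 × 3.4862 = 1.6951

1.70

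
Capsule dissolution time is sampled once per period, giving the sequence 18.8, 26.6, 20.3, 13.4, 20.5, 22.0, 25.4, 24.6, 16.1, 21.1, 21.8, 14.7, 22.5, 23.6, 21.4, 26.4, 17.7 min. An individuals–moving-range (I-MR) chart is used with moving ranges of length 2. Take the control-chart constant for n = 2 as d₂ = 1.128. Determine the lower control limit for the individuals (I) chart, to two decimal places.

X̄ = (18.8 + 26.6 + 20.3 + 13.4 + 20.5 + 22.0 + 25.4 + 24.6 + 16.1 + 21.1 + 21.8 + 14.7 + 22.5 + 23.6 + 21.4 + 26.4 + 17.7) / 17 = 20.9941
Moving ranges: 7.8, 6.3, 6.9, 7.1, 1.5, 3.4, 0.8, 8.5, 5.0, 0.7, 7.1, 7.8, 1.1, 2.2, 5.0, 8.7; M̄R̄ = 79.9000 / 16 = 4.9938
LCL = X̄ − 3·M̄R̄/d₂ = 20.9941 − 3 × 4.9938 / 1.128 = 7.7129

7.71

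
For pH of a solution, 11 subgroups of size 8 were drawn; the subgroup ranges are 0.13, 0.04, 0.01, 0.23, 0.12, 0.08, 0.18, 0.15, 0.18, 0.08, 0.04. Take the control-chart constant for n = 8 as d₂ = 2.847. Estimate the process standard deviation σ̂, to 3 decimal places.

0.040

R̄ = (0.13 + 0.04 + 0.01 + 0.23 + 0.12 + 0.08 + 0.18 + 0.15 + 0.18 + 0.08 + 0.04) / 11 = 0.1127
σ̂ = R̄ / d₂ = 0.1127 / 2.847 = 0.0396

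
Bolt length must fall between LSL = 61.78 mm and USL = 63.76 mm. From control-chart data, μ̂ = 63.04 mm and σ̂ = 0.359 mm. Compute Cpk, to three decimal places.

0.669

Cpu = (USL − μ̂) / (3σ̂) = (63.76 − 63.04) / (3 × 0.359) = 0.6685; Cpl = (μ̂ − LSL) / (3σ̂) = (63.04 − 61.78) / (3 × 0.359) = 1.1699; Cpk = min(Cpu, Cpl) = 0.6685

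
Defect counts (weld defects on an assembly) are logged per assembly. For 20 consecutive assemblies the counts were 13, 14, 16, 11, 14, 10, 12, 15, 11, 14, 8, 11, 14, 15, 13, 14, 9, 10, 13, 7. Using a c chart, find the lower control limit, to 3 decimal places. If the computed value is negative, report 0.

1.721

c̄ = (13 + 14 + 16 + 11 + 14 + 10 + 12 + 15 + 11 + 14 + 8 + 11 + 14 + 15 + 13 + 14 + 9 + 10 + 13 + 7) / 20 = 244 / 20 = 12.2000
LCL = c̄ − 3√c̄ = 12.2000 − 3 × 3.4928 = 1.7215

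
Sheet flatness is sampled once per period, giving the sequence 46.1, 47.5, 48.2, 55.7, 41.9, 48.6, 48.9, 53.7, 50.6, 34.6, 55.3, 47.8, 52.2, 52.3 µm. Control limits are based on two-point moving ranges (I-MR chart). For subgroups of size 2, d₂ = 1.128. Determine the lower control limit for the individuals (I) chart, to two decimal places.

X̄ = (46.1 + 47.5 + 48.2 + 55.7 + 41.9 + 48.6 + 48.9 + 53.7 + 50.6 + 34.6 + 55.3 + 47.8 + 52.2 + 52.3) / 14 = 48.8143
Moving ranges: 1.4, 0.7, 7.5, 13.8, 6.7, 0.3, 4.8, 3.1, 16.0, 20.7, 7.5, 4.4, 0.1; M̄R̄ = 87.0000 / 13 = 6.6923
LCL = X̄ − 3·M̄R̄/d₂ = 48.8143 − 3 × 6.6923 / 1.128 = 31.0156

31.02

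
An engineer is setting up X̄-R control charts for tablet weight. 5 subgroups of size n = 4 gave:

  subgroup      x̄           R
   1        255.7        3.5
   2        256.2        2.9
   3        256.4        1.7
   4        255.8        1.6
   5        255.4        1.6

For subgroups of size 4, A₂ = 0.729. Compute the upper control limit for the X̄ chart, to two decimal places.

257.55

X̄̄ = (255.7 + 256.2 + 256.4 + 255.8 + 255.4) / 5 = 1279.5000 / 5 = 255.9000
R̄ = (3.5 + 2.9 + 1.7 + 1.6 + 1.6) / 5 = 11.3000 / 5 = 2.2600
UCL = X̄̄ + A₂·R̄ = 255.9000 + 0.729 × 2.2600 = 257.5475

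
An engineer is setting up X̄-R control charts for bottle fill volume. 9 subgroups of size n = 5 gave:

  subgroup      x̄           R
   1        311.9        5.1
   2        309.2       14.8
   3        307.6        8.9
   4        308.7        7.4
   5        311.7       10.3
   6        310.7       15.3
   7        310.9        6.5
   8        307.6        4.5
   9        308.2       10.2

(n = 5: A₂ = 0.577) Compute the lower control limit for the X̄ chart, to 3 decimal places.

X̄̄ = (311.9 + 309.2 + 307.6 + 308.7 + 311.7 + 310.7 + 310.9 + 307.6 + 308.2) / 9 = 2786.5000 / 9 = 309.6111
R̄ = (5.1 + 14.8 + 8.9 + 7.4 + 10.3 + 15.3 + 6.5 + 4.5 + 10.2) / 9 = 83.0000 / 9 = 9.2222
LCL = X̄̄ − A₂·R̄ = 309.6111 − 0.577 × 9.2222 = 304.2899

304.290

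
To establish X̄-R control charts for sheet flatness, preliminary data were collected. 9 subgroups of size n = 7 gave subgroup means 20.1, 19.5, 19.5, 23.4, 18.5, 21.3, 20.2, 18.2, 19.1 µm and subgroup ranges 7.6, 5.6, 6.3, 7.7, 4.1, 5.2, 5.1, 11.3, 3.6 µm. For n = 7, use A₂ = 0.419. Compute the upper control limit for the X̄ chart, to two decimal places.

22.61

X̄̄ = (20.1 + 19.5 + 19.5 + 23.4 + 18.5 + 21.3 + 20.2 + 18.2 + 19.1) / 9 = 179.8000 / 9 = 19.9778
R̄ = (7.6 + 5.6 + 6.3 + 7.7 + 4.1 + 5.2 + 5.1 + 11.3 + 3.6) / 9 = 56.5000 / 9 = 6.2778
UCL = X̄̄ + A₂·R̄ = 19.9778 + 0.419 × 6.2778 = 22.6082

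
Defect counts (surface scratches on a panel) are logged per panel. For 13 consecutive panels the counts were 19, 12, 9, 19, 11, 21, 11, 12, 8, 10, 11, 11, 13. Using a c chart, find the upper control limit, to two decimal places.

c̄ = (19 + 12 + 9 + 19 + 11 + 21 + 11 + 12 + 8 + 10 + 11 + 11 + 13) / 13 = 167 / 13 = 12.8462
UCL = c̄ + 3√c̄ = 12.8462 + 3 × √12.8462 = 12.8462 + 3 × 3.5842 = 23.5986

23.60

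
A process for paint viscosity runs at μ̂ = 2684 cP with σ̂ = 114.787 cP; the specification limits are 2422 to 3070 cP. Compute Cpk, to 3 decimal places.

0.761

Cpu = (USL − μ̂) / (3σ̂) = (3070 − 2684) / (3 × 114.787) = 1.1209; Cpl = (μ̂ − LSL) / (3σ̂) = (2684 − 2422) / (3 × 114.787) = 0.7608; Cpk = min(Cpu, Cpl) = 0.7608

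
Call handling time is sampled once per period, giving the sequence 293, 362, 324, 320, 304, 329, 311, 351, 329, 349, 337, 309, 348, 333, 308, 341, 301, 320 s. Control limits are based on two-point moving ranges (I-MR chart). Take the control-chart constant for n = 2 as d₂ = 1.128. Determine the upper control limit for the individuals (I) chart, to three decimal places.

398.490

X̄ = (293 + 362 + 324 + 320 + 304 + 329 + 311 + 351 + 329 + 349 + 337 + 309 + 348 + 333 + 308 + 341 + 301 + 320) / 18 = 326.0556
Moving ranges: 69, 38, 4, 16, 25, 18, 40, 22, 20, 12, 28, 39, 15, 25, 33, 40, 19; M̄R̄ = 463.0000 / 17 = 27.2353
UCL = X̄ + 3·M̄R̄/d₂ = 326.0556 + 3 × 27.2353 / 1.128 = 398.4898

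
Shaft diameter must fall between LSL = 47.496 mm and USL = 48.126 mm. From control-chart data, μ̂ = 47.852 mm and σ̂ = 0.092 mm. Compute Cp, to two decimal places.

1.14

Cp = (USL − LSL) / (6σ̂) = (48.126 − 47.496) / (6 × 0.092) = 0.6300 / 0.5520 = 1.1413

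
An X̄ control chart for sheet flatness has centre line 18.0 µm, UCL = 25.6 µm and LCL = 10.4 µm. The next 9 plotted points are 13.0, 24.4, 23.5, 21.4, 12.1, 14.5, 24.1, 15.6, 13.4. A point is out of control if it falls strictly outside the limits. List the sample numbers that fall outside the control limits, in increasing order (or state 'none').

All 9 points lie within [10.4, 25.6].

none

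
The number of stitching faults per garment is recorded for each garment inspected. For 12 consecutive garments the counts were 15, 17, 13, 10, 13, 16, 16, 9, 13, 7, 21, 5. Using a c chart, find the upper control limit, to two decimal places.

c̄ = (15 + 17 + 13 + 10 + 13 + 16 + 16 + 9 + 13 + 7 + 21 + 5) / 12 = 155 / 12 = 12.9167
UCL = c̄ + 3√c̄ = 12.9167 + 3 × √12.9167 = 12.9167 + 3 × 3.5940 = 23.6986

23.70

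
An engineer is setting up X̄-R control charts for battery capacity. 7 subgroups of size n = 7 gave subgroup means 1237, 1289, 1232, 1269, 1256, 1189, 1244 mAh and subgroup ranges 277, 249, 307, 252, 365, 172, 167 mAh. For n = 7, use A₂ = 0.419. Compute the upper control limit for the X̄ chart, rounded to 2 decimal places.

X̄̄ = (1237 + 1289 + 1232 + 1269 + 1256 + 1189 + 1244) / 7 = 8716.0000 / 7 = 1245.1429
R̄ = (277 + 249 + 307 + 252 + 365 + 172 + 167) / 7 = 1789.0000 / 7 = 255.5714
UCL = X̄̄ + A₂·R̄ = 1245.1429 + 0.419 × 255.5714 = 1352.2273

1352.23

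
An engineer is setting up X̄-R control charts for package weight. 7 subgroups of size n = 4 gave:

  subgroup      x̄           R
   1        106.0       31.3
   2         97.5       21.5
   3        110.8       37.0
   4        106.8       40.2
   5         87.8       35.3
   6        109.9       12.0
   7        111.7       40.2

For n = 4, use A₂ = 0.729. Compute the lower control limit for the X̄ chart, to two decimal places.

81.71

X̄̄ = (106.0 + 97.5 + 110.8 + 106.8 + 87.8 + 109.9 + 111.7) / 7 = 730.5000 / 7 = 104.3571
R̄ = (31.3 + 21.5 + 37.0 + 40.2 + 35.3 + 12.0 + 40.2) / 7 = 217.5000 / 7 = 31.0714
LCL = X̄̄ − A₂·R̄ = 104.3571 − 0.729 × 31.0714 = 81.7061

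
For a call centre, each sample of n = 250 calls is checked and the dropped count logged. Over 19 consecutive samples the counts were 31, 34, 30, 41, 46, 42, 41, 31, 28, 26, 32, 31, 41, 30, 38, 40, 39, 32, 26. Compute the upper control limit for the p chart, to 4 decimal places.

0.2043

p̄ = Σdᵢ / (k·n) = 659 / (19 × 250) = 0.13874
UCL = p̄ + 3·√(p̄(1−p̄)/n) = 0.13874 + 3 × √(0.13874×0.86126/250) = 0.13874 + 3 × 0.02186 = 0.20432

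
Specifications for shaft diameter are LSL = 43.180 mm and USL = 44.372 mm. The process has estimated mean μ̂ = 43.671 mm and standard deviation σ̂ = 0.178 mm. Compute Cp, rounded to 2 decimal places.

Cp = (USL − LSL) / (6σ̂) = (44.372 − 43.180) / (6 × 0.178) = 1.1920 / 1.0680 = 1.1161

1.12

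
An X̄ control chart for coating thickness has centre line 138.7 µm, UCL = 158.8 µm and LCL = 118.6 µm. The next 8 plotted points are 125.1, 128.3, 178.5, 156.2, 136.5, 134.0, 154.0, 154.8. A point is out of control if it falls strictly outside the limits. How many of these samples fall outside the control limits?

1

Compare each point to [118.6, 158.8]: sample 3 = 178.5 > UCL.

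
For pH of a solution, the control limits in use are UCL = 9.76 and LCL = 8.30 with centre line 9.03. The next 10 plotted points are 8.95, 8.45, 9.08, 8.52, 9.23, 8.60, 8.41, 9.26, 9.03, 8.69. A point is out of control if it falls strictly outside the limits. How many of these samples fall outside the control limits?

0

All 10 points lie within [8.30, 9.76].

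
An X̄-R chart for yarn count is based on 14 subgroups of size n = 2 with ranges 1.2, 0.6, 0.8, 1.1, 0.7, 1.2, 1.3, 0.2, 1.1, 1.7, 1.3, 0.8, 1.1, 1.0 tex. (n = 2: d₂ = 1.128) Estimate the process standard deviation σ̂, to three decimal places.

0.893

R̄ = (1.2 + 0.6 + 0.8 + 1.1 + 0.7 + 1.2 + 1.3 + 0.2 + 1.1 + 1.7 + 1.3 + 0.8 + 1.1 + 1.0) / 14 = 1.0071
σ̂ = R̄ / d₂ = 1.0071 / 1.128 = 0.8929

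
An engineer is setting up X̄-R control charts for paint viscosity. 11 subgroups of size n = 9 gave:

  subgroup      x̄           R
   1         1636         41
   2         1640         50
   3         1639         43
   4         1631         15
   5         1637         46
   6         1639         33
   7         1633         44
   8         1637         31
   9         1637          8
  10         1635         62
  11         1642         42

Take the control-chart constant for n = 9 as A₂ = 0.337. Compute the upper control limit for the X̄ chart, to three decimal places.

X̄̄ = (1636 + 1640 + 1639 + 1631 + 1637 + 1639 + 1633 + 1637 + 1637 + 1635 + 1642) / 11 = 18006.0000 / 11 = 1636.9091
R̄ = (41 + 50 + 43 + 15 + 46 + 33 + 44 + 31 + 8 + 62 + 42) / 11 = 415.0000 / 11 = 37.7273
UCL = X̄̄ + A₂·R̄ = 1636.9091 + 0.337 × 37.7273 = 1649.6232

1649.623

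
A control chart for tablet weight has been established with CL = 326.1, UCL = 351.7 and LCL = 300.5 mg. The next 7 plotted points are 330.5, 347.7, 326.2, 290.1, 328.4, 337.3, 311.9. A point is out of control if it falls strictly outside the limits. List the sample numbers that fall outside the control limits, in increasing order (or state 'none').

Compare each point to [300.5, 351.7]: sample 4 = 290.1 < LCL.

4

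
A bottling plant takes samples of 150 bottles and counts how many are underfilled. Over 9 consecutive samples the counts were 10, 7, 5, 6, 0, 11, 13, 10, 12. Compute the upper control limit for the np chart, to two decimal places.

16.59

p̄ = Σdᵢ / (k·n) = 74 / (9 × 150) = 0.05481
UCL = np̄ + 3·√(np̄(1−p̄)) = 8.2222 + 3 × √(8.2222×0.94519) = 8.2222 + 3 × 2.7877 = 16.5855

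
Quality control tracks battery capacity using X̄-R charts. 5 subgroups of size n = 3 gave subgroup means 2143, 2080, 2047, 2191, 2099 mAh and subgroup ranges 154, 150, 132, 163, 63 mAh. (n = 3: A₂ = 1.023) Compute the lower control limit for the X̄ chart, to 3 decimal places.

1976.555

X̄̄ = (2143 + 2080 + 2047 + 2191 + 2099) / 5 = 10560.0000 / 5 = 2112.0000
R̄ = (154 + 150 + 132 + 163 + 63) / 5 = 662.0000 / 5 = 132.4000
LCL = X̄̄ − A₂·R̄ = 2112.0000 − 1.023 × 132.4000 = 1976.5548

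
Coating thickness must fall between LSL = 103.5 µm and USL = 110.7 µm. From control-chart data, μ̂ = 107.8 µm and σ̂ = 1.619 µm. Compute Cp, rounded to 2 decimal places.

0.74

Cp = (USL − LSL) / (6σ̂) = (110.7 − 103.5) / (6 × 1.619) = 7.2000 / 9.7140 = 0.7412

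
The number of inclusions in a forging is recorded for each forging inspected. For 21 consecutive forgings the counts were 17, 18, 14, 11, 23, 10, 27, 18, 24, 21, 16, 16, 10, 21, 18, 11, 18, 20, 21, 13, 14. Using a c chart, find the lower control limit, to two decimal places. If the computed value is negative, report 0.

c̄ = (17 + 18 + 14 + 11 + 23 + 10 + 27 + 18 + 24 + 21 + 16 + 16 + 10 + 21 + 18 + 11 + 18 + 20 + 21 + 13 + 14) / 21 = 361 / 21 = 17.1905
LCL = c̄ − 3√c̄ = 17.1905 − 3 × 4.1461 = 4.7521

4.75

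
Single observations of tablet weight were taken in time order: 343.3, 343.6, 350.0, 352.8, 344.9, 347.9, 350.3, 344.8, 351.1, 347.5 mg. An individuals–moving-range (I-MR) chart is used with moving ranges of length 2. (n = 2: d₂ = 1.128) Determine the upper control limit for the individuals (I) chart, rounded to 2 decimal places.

358.91

X̄ = (343.3 + 343.6 + 350.0 + 352.8 + 344.9 + 347.9 + 350.3 + 344.8 + 351.1 + 347.5) / 10 = 347.6200
Moving ranges: 0.3, 6.4, 2.8, 7.9, 3.0, 2.4, 5.5, 6.3, 3.6; M̄R̄ = 38.2000 / 9 = 4.2444
UCL = X̄ + 3·M̄R̄/d₂ = 347.6200 + 3 × 4.2444 / 1.128 = 358.9084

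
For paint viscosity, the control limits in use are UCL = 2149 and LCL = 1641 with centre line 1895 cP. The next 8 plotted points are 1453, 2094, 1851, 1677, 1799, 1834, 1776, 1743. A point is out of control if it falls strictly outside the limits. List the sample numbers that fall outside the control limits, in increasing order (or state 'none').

Compare each point to [1641, 2149]: sample 1 = 1453 < LCL.

1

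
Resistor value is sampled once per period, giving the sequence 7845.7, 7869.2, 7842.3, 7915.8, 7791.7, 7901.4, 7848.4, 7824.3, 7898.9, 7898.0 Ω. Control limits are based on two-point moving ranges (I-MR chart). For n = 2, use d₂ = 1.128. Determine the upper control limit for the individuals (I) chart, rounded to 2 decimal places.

X̄ = (7845.7 + 7869.2 + 7842.3 + 7915.8 + 7791.7 + 7901.4 + 7848.4 + 7824.3 + 7898.9 + 7898.0) / 10 = 7863.5700
Moving ranges: 23.5, 26.9, 73.5, 124.1, 109.7, 53.0, 24.1, 74.6, 0.9; M̄R̄ = 510.3000 / 9 = 56.7000
UCL = X̄ + 3·M̄R̄/d₂ = 7863.5700 + 3 × 56.7000 / 1.128 = 8014.3679

8014.37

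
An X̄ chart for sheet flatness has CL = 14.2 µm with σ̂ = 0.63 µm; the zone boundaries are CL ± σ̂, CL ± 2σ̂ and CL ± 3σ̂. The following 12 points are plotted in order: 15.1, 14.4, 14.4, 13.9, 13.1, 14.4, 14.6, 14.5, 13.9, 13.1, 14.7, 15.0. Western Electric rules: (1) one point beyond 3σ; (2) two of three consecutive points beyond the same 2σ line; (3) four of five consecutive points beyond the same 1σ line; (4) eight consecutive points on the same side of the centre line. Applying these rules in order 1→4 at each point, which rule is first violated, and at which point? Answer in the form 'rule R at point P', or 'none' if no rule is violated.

Zone of each point (C = within 1σ̂, B = 1σ̂–2σ̂, A = 2σ̂–3σ̂, * = beyond 3σ̂; sign = side of CL): 1:+B, 2:+C, 3:+C, 4:-C, 5:-B, 6:+C, 7:+C, 8:+C, 9:-C, 10:-B, 11:+C, 12:+B
No rule fires across all 12 points.

none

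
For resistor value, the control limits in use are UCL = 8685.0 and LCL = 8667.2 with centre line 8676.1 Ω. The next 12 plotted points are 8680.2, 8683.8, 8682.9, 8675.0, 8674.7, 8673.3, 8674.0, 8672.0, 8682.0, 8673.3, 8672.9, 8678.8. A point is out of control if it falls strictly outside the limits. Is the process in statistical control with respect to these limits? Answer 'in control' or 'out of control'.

All 12 points lie within [8667.2, 8685.0].

in control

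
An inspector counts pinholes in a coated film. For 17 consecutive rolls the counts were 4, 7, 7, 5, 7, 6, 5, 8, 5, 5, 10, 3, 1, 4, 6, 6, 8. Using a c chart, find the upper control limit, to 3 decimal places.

12.872

c̄ = (4 + 7 + 7 + 5 + 7 + 6 + 5 + 8 + 5 + 5 + 10 + 3 + 1 + 4 + 6 + 6 + 8) / 17 = 97 / 17 = 5.7059
UCL = c̄ + 3√c̄ = 5.7059 + 3 × √5.7059 = 5.7059 + 3 × 2.3887 = 12.8720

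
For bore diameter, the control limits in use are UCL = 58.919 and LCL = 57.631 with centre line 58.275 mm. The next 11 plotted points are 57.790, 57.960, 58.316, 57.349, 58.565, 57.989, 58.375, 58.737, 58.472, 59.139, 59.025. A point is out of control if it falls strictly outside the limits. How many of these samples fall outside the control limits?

3

Compare each point to [57.631, 58.919]: sample 4 = 57.349 < LCL; sample 10 = 59.139 > UCL; sample 11 = 59.025 > UCL.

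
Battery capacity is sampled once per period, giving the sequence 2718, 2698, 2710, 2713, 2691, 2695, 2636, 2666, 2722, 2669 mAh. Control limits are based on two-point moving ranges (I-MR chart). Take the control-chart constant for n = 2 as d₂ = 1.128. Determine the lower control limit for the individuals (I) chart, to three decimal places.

X̄ = (2718 + 2698 + 2710 + 2713 + 2691 + 2695 + 2636 + 2666 + 2722 + 2669) / 10 = 2691.8000
Moving ranges: 20, 12, 3, 22, 4, 59, 30, 56, 53; M̄R̄ = 259.0000 / 9 = 28.7778
LCL = X̄ − 3·M̄R̄/d₂ = 2691.8000 − 3 × 28.7778 / 1.128 = 2615.2634

2615.263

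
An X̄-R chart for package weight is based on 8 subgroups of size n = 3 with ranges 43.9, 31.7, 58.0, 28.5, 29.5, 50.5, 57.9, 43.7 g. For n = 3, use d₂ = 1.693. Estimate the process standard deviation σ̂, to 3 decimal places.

R̄ = (43.9 + 31.7 + 58.0 + 28.5 + 29.5 + 50.5 + 57.9 + 43.7) / 8 = 42.9625
σ̂ = R̄ / d₂ = 42.9625 / 1.693 = 25.3766

25.377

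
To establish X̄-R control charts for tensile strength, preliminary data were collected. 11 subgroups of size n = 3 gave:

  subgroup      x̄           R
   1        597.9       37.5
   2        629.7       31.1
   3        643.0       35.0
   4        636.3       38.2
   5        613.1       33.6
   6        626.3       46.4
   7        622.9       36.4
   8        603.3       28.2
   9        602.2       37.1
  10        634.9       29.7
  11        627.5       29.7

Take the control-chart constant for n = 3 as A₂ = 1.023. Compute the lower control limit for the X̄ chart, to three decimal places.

X̄̄ = (597.9 + 629.7 + 643.0 + 636.3 + 613.1 + 626.3 + 622.9 + 603.3 + 602.2 + 634.9 + 627.5) / 11 = 6837.1000 / 11 = 621.5545
R̄ = (37.5 + 31.1 + 35.0 + 38.2 + 33.6 + 46.4 + 36.4 + 28.2 + 37.1 + 29.7 + 29.7) / 11 = 382.9000 / 11 = 34.8091
LCL = X̄̄ − A₂·R̄ = 621.5545 − 1.023 × 34.8091 = 585.9448

585.945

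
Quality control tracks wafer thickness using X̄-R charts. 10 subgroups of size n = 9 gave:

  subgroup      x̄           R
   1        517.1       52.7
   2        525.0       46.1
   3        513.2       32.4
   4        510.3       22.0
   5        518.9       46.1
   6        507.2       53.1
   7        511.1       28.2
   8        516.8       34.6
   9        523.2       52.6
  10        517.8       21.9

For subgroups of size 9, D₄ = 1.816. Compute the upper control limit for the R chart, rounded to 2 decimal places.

R̄ = (52.7 + 46.1 + 32.4 + 22.0 + 46.1 + 53.1 + 28.2 + 34.6 + 52.6 + 21.9) / 10 = 389.7000 / 10 = 38.9700
UCL_R = D₄·R̄ = 1.816 × 38.9700 = 70.7695

70.77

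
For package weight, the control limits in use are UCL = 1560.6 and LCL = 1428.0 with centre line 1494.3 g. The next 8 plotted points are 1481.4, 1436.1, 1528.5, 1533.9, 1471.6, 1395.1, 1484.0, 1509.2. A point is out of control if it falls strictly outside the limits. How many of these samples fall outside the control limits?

1

Compare each point to [1428.0, 1560.6]: sample 6 = 1395.1 < LCL.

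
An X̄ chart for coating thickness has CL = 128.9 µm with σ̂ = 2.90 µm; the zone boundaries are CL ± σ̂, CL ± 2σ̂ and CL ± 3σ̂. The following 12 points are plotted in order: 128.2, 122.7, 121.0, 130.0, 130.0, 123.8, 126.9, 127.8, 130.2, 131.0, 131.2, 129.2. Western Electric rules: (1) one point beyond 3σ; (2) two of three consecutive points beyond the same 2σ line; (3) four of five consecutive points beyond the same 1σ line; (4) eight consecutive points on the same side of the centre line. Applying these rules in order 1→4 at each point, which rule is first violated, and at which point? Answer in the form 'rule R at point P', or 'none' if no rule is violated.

rule 2 at point 3

Zone of each point (C = within 1σ̂, B = 1σ̂–2σ̂, A = 2σ̂–3σ̂, * = beyond 3σ̂; sign = side of CL): 1:-C, 2:-A, 3:-A, 4:+C, 5:+C, 6:-B, 7:-C, 8:-C, 9:+C, 10:+C, 11:+C, 12:+C
Rule 2 (two of three consecutive points beyond the same 2σ limit) is satisfied at point 3.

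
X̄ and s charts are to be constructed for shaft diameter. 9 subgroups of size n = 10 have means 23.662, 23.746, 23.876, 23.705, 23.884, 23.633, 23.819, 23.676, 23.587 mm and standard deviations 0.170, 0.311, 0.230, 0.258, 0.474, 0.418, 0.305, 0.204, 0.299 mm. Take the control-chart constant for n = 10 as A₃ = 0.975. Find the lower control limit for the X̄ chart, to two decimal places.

23.44

X̄̄ = (23.662 + 23.746 + 23.876 + 23.705 + 23.884 + 23.633 + 23.819 + 23.676 + 23.587) / 9 = 23.7320
s̄ = (0.170 + 0.311 + 0.230 + 0.258 + 0.474 + 0.418 + 0.305 + 0.204 + 0.299) / 9 = 0.2966
LCL = X̄̄ − A₃·s̄ = 23.7320 − 0.975 × 0.2966 = 23.4429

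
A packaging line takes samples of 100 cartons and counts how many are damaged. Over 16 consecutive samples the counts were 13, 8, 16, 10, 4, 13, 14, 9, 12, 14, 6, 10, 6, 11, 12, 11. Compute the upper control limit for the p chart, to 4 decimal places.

0.1978

p̄ = Σdᵢ / (k·n) = 169 / (16 × 100) = 0.10562
UCL = p̄ + 3·√(p̄(1−p̄)/n) = 0.10562 + 3 × √(0.10562×0.89438/100) = 0.10562 + 3 × 0.03074 = 0.19783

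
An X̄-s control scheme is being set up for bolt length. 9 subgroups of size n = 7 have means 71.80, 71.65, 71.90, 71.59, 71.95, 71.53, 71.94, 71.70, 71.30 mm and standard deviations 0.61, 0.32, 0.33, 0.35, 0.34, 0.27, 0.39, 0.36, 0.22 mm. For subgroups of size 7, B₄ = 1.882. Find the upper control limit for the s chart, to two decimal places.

s̄ = (0.61 + 0.32 + 0.33 + 0.35 + 0.34 + 0.27 + 0.39 + 0.36 + 0.22) / 9 = 0.3544
UCL_s = B₄·s̄ = 1.882 × 0.3544 = 0.6671

0.67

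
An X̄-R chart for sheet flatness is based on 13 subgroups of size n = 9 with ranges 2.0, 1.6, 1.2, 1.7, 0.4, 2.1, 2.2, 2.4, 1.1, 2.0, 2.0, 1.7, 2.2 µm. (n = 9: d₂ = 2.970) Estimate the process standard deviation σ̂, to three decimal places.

0.585

R̄ = (2.0 + 1.6 + 1.2 + 1.7 + 0.4 + 2.1 + 2.2 + 2.4 + 1.1 + 2.0 + 2.0 + 1.7 + 2.2) / 13 = 1.7385
σ̂ = R̄ / d₂ = 1.7385 / 2.970 = 0.5853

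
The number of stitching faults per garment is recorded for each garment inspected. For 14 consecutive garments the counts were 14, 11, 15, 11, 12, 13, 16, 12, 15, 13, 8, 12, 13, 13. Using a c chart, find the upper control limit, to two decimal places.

c̄ = (14 + 11 + 15 + 11 + 12 + 13 + 16 + 12 + 15 + 13 + 8 + 12 + 13 + 13) / 14 = 178 / 14 = 12.7143
UCL = c̄ + 3√c̄ = 12.7143 + 3 × √12.7143 = 12.7143 + 3 × 3.5657 = 23.4114

23.41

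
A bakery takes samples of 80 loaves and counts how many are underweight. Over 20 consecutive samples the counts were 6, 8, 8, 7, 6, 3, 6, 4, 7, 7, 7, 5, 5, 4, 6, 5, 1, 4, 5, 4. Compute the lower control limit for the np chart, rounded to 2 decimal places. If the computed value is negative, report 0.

p̄ = Σdᵢ / (k·n) = 108 / (20 × 80) = 0.06750
LCL = np̄ − 3·√(np̄(1−p̄)) = 5.4000 − 3 × 2.2440 = -1.3320 → 0 (negative, so LCL = 0)

0.00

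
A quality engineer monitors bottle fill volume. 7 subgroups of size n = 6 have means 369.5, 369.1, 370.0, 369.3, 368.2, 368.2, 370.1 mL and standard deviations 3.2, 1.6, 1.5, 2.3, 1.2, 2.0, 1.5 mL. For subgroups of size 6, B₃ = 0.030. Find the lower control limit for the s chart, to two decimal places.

s̄ = (3.2 + 1.6 + 1.5 + 2.3 + 1.2 + 2.0 + 1.5) / 7 = 1.9000
LCL_s = B₃·s̄ = 0.030 × 1.9000 = 0.0570

0.06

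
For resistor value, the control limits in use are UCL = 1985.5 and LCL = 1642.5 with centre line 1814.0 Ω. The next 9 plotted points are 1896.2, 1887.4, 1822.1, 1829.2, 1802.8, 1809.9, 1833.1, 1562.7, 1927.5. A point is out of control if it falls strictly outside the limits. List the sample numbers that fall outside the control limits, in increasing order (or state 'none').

Compare each point to [1642.5, 1985.5]: sample 8 = 1562.7 < LCL.

8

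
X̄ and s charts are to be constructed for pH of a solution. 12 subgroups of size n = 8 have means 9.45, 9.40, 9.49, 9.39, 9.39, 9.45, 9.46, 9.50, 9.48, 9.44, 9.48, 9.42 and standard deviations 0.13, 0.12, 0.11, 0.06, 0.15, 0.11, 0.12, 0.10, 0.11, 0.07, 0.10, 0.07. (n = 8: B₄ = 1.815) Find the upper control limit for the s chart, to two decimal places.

0.19

s̄ = (0.13 + 0.12 + 0.11 + 0.06 + 0.15 + 0.11 + 0.12 + 0.10 + 0.11 + 0.07 + 0.10 + 0.07) / 12 = 0.1042
UCL_s = B₄·s̄ = 1.815 × 0.1042 = 0.1891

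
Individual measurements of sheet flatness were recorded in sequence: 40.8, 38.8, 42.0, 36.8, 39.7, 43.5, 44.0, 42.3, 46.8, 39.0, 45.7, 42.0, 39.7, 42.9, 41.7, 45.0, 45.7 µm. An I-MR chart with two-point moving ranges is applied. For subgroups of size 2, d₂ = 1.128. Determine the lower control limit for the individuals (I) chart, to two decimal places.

33.38

X̄ = (40.8 + 38.8 + 42.0 + 36.8 + 39.7 + 43.5 + 44.0 + 42.3 + 46.8 + 39.0 + 45.7 + 42.0 + 39.7 + 42.9 + 41.7 + 45.0 + 45.7) / 17 = 42.1412
Moving ranges: 2.0, 3.2, 5.2, 2.9, 3.8, 0.5, 1.7, 4.5, 7.8, 6.7, 3.7, 2.3, 3.2, 1.2, 3.3, 0.7; M̄R̄ = 52.7000 / 16 = 3.2938
LCL = X̄ − 3·M̄R̄/d₂ = 42.1412 − 3 × 3.2938 / 1.128 = 33.3812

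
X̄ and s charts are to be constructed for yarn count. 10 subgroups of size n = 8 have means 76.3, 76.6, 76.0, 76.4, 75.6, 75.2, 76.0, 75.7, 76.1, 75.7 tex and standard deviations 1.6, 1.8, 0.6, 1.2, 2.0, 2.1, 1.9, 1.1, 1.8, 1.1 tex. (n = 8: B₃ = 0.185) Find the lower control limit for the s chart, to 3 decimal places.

s̄ = (1.6 + 1.8 + 0.6 + 1.2 + 2.0 + 2.1 + 1.9 + 1.1 + 1.8 + 1.1) / 10 = 1.5200
LCL_s = B₃·s̄ = 0.185 × 1.5200 = 0.2812

0.281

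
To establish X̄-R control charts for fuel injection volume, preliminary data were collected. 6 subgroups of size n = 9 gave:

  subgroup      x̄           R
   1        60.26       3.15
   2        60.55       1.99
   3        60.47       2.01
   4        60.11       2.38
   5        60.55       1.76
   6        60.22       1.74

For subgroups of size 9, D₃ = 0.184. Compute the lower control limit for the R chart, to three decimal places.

R̄ = (3.15 + 1.99 + 2.01 + 2.38 + 1.76 + 1.74) / 6 = 13.0300 / 6 = 2.1717
LCL_R = D₃·R̄ = 0.184 × 2.1717 = 0.3996

0.400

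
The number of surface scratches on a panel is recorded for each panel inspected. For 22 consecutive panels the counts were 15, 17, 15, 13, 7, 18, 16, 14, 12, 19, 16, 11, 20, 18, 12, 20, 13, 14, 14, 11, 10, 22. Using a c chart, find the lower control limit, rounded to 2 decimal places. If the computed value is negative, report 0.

3.30

c̄ = (15 + 17 + 15 + 13 + 7 + 18 + 16 + 14 + 12 + 19 + 16 + 11 + 20 + 18 + 12 + 20 + 13 + 14 + 14 + 11 + 10 + 22) / 22 = 327 / 22 = 14.8636
LCL = c̄ − 3√c̄ = 14.8636 − 3 × 3.8553 = 3.2976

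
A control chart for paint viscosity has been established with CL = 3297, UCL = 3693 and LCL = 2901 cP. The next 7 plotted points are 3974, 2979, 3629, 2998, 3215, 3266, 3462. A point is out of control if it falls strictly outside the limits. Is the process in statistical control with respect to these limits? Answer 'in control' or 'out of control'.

out of control

Compare each point to [2901, 3693]: sample 1 = 3974 > UCL.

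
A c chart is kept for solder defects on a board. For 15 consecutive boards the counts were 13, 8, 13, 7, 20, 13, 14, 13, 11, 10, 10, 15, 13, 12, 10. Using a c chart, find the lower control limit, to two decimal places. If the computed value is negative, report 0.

1.68

c̄ = (13 + 8 + 13 + 7 + 20 + 13 + 14 + 13 + 11 + 10 + 10 + 15 + 13 + 12 + 10) / 15 = 182 / 15 = 12.1333
LCL = c̄ − 3√c̄ = 12.1333 − 3 × 3.4833 = 1.6835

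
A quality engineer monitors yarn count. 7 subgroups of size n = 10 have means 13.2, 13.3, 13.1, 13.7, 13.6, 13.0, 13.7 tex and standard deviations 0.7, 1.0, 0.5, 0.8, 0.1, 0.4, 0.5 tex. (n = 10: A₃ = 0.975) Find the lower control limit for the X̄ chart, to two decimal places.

X̄̄ = (13.2 + 13.3 + 13.1 + 13.7 + 13.6 + 13.0 + 13.7) / 7 = 13.3714
s̄ = (0.7 + 1.0 + 0.5 + 0.8 + 0.1 + 0.4 + 0.5) / 7 = 0.5714
LCL = X̄̄ − A₃·s̄ = 13.3714 − 0.975 × 0.5714 = 12.8143

12.81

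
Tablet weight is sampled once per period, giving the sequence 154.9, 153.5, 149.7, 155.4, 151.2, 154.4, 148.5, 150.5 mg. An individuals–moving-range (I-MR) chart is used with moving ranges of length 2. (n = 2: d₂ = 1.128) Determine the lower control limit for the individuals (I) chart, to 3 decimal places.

X̄ = (154.9 + 153.5 + 149.7 + 155.4 + 151.2 + 154.4 + 148.5 + 150.5) / 8 = 152.2625
Moving ranges: 1.4, 3.8, 5.7, 4.2, 3.2, 5.9, 2.0; M̄R̄ = 26.2000 / 7 = 3.7429
LCL = X̄ − 3·M̄R̄/d₂ = 152.2625 − 3 × 3.7429 / 1.128 = 142.3081

142.308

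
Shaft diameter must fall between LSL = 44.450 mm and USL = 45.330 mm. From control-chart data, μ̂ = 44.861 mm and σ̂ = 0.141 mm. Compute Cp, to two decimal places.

Cp = (USL − LSL) / (6σ̂) = (45.330 − 44.450) / (6 × 0.141) = 0.8800 / 0.8460 = 1.0402

1.04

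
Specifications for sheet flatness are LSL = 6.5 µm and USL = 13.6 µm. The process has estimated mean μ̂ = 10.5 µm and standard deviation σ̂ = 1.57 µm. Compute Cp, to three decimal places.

0.754

Cp = (USL − LSL) / (6σ̂) = (13.6 − 6.5) / (6 × 1.57) = 7.1000 / 9.4200 = 0.7537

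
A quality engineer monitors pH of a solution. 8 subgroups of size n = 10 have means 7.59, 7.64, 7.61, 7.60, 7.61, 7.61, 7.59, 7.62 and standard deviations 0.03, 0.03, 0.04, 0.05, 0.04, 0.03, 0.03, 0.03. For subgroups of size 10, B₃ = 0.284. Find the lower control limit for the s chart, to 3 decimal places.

s̄ = (0.03 + 0.03 + 0.04 + 0.05 + 0.04 + 0.03 + 0.03 + 0.03) / 8 = 0.0350
LCL_s = B₃·s̄ = 0.284 × 0.0350 = 0.0099

0.010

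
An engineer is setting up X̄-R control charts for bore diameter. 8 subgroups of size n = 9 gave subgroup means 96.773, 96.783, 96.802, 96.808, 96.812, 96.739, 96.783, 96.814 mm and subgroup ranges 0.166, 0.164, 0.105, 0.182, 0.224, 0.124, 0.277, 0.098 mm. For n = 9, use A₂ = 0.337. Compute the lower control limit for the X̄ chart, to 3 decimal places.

X̄̄ = (96.773 + 96.783 + 96.802 + 96.808 + 96.812 + 96.739 + 96.783 + 96.814) / 8 = 774.3140 / 8 = 96.7892
R̄ = (0.166 + 0.164 + 0.105 + 0.182 + 0.224 + 0.124 + 0.277 + 0.098) / 8 = 1.3400 / 8 = 0.1675
LCL = X̄̄ − A₂·R̄ = 96.7892 − 0.337 × 0.1675 = 96.7328

96.733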